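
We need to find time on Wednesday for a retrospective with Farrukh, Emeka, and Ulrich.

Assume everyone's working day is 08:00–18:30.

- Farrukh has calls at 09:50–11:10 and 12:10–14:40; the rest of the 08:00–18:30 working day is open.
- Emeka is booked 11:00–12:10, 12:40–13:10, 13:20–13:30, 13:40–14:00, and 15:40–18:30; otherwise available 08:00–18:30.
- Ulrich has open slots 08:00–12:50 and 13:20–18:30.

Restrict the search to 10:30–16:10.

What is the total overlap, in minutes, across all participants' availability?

Farrukh free within 08:00–18:30: 08:00–09:50, 11:10–12:10, 14:40–18:30.
Emeka free within 08:00–18:30: 08:00–11:00, 12:10–12:40, 13:10–13:20, 13:30–13:40, 14:00–15:40.
Farrukh ∩ Emeka: 08:00–09:50, 14:40–15:40.
Farrukh ∩ Emeka ∩ Ulrich: 08:00–09:50, 14:40–15:40.
Restricted to 10:30–16:10: 14:40–15:40.
Total common minutes: 60.

60 minutes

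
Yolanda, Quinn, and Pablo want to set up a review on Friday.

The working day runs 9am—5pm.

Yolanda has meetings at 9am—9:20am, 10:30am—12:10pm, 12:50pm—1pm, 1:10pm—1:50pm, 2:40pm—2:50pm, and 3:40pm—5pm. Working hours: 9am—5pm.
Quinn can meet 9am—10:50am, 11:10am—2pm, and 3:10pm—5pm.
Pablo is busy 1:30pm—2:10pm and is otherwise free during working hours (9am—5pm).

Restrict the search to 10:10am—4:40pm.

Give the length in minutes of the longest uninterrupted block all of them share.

40 minutes

Yolanda free within 09:00–17:00: 09:20–10:30, 12:10–12:50, 13:00–13:10, 13:50–14:40, 14:50–15:40.
Pablo free within 09:00–17:00: 09:00–13:30, 14:10–17:00.
Yolanda ∩ Quinn: 09:20–10:30, 12:10–12:50, 13:00–13:10, 13:50–14:00, 15:10–15:40.
Yolanda ∩ Quinn ∩ Pablo: 09:20–10:30, 12:10–12:50, 13:00–13:10, 15:10–15:40.
Restricted to 10:10–16:40: 10:10–10:30, 12:10–12:50, 13:00–13:10, 15:10–15:40.
Common window lengths: 20, 40, 10, 30 min; longest is 40.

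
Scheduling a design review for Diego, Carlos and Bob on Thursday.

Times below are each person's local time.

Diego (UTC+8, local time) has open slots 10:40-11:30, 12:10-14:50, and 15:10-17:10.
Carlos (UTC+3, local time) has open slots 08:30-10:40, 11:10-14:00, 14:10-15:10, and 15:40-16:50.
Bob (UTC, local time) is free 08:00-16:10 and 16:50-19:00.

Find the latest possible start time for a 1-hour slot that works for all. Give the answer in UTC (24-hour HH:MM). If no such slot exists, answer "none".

08:10

Diego → UTC: 02:40–03:30, 04:10–06:50, 07:10–09:10.
Carlos → UTC: 05:30–07:40, 08:10–11:00, 11:10–12:10, 12:40–13:50.
Bob → UTC: 08:00–16:10, 16:50–19:00.
Diego ∩ Carlos: 05:30–06:50, 07:10–07:40, 08:10–09:10.
Diego ∩ Carlos ∩ Bob: 08:10–09:10.
Windows ≥ 60 min: 08:10–09:10.
Latest start in the last window 08:10–09:10 is 09:10 − 60 min = 08:10.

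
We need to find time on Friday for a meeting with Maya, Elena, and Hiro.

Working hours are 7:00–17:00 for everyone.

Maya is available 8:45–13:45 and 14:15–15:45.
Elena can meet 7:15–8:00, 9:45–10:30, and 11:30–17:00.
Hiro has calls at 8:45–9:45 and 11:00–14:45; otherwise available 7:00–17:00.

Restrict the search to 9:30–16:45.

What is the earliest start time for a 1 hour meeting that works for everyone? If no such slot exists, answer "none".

Hiro free within 07:00–17:00: 07:00–08:45, 09:45–11:00, 14:45–17:00.
Maya ∩ Elena: 09:45–10:30, 11:30–13:45, 14:15–15:45.
Maya ∩ Elena ∩ Hiro: 09:45–10:30, 14:45–15:45.
Restricted to 09:30–16:45: 09:45–10:30, 14:45–15:45.
Windows ≥ 60 min: 14:45–15:45.
Earliest such window starts at 14:45.

14:45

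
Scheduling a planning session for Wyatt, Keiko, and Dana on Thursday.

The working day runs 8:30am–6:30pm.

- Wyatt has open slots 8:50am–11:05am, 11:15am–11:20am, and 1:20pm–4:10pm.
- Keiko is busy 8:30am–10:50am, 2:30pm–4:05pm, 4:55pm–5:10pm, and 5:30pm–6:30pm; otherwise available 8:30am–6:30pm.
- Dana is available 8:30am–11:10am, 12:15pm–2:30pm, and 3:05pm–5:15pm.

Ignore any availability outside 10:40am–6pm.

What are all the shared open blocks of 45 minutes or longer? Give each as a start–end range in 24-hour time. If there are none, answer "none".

13:20–14:30

Keiko free within 08:30–18:30: 10:50–14:30, 16:05–16:55, 17:10–17:30.
Wyatt ∩ Keiko: 10:50–11:05, 11:15–11:20, 13:20–14:30, 16:05–16:10.
Wyatt ∩ Keiko ∩ Dana: 10:50–11:05, 13:20–14:30, 16:05–16:10.
Restricted to 10:40–18:00: 10:50–11:05, 13:20–14:30, 16:05–16:10.
Windows ≥ 45 min: 13:20–14:30.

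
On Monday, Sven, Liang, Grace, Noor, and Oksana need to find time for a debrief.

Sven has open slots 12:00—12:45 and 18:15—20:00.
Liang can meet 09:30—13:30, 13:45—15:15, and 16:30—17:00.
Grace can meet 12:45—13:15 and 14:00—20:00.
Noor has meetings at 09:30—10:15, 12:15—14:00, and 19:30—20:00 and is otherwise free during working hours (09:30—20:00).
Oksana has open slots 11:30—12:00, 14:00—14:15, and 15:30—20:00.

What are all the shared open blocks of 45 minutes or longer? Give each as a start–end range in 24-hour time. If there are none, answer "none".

Noor free within 09:30–20:00: 10:15–12:15, 14:00–19:30.
Sven ∩ Liang: 12:00–12:45.
Sven ∩ Liang ∩ Grace: (none).
Sven ∩ Liang ∩ Grace ∩ Noor: (none).
Sven ∩ Liang ∩ Grace ∩ Noor ∩ Oksana: (none).
Windows ≥ 45 min: (none).

none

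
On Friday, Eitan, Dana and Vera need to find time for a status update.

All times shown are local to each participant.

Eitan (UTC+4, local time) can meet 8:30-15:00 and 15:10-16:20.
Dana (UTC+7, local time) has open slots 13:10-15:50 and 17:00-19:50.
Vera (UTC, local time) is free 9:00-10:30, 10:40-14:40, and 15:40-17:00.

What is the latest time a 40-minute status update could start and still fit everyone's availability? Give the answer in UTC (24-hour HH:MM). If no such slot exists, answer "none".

Eitan → UTC: 04:30–11:00, 11:10–12:20.
Dana → UTC: 06:10–08:50, 10:00–12:50.
Vera → UTC: 09:00–10:30, 10:40–14:40, 15:40–17:00.
Eitan ∩ Dana: 06:10–08:50, 10:00–11:00, 11:10–12:20.
Eitan ∩ Dana ∩ Vera: 10:00–10:30, 10:40–11:00, 11:10–12:20.
Windows ≥ 40 min: 11:10–12:20.
Latest start in the last window 11:10–12:20 is 12:20 − 40 min = 11:40.

11:40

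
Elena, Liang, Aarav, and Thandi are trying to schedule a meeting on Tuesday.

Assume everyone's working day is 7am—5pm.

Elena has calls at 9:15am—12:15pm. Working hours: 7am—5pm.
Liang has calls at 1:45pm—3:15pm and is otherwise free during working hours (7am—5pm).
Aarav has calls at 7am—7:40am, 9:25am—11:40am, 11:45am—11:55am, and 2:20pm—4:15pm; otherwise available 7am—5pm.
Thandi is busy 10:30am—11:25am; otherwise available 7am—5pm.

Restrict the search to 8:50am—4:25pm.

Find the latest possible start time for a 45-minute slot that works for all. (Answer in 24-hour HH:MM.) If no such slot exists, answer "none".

Elena free within 07:00–17:00: 07:00–09:15, 12:15–17:00.
Liang free within 07:00–17:00: 07:00–13:45, 15:15–17:00.
Aarav free within 07:00–17:00: 07:40–09:25, 11:40–11:45, 11:55–14:20, 16:15–17:00.
Thandi free within 07:00–17:00: 07:00–10:30, 11:25–17:00.
Elena ∩ Liang: 07:00–09:15, 12:15–13:45, 15:15–17:00.
Elena ∩ Liang ∩ Aarav: 07:40–09:15, 12:15–13:45, 16:15–17:00.
Elena ∩ Liang ∩ Aarav ∩ Thandi: 07:40–09:15, 12:15–13:45, 16:15–17:00.
Restricted to 08:50–16:25: 08:50–09:15, 12:15–13:45, 16:15–16:25.
Windows ≥ 45 min: 12:15–13:45.
Latest start in the last window 12:15–13:45 is 13:45 − 45 min = 13:00.

13:00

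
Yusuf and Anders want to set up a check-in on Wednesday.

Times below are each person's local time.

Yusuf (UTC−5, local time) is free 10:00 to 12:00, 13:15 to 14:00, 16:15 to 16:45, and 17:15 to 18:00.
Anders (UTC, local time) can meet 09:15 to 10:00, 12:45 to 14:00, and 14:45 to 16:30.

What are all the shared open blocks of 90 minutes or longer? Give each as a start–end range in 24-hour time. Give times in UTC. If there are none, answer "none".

15:00–16:30

Yusuf → UTC: 15:00–17:00, 18:15–19:00, 21:15–21:45, 22:15–23:00.
Anders → UTC: 09:15–10:00, 12:45–14:00, 14:45–16:30.
Yusuf ∩ Anders: 15:00–16:30.
Windows ≥ 90 min: 15:00–16:30.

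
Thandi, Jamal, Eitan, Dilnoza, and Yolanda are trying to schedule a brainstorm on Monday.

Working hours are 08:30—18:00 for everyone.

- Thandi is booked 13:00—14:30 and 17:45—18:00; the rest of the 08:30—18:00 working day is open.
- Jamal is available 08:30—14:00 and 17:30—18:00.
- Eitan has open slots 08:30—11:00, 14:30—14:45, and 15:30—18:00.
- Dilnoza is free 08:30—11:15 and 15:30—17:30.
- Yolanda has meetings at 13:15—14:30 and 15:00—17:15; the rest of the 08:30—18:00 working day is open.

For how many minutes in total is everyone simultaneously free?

150 minutes

Thandi free within 08:30–18:00: 08:30–13:00, 14:30–17:45.
Yolanda free within 08:30–18:00: 08:30–13:15, 14:30–15:00, 17:15–18:00.
Thandi ∩ Jamal: 08:30–13:00, 17:30–17:45.
Thandi ∩ Jamal ∩ Eitan: 08:30–11:00, 17:30–17:45.
Thandi ∩ Jamal ∩ Eitan ∩ Dilnoza: 08:30–11:00.
Thandi ∩ Jamal ∩ Eitan ∩ Dilnoza ∩ Yolanda: 08:30–11:00.
Total common minutes: 150.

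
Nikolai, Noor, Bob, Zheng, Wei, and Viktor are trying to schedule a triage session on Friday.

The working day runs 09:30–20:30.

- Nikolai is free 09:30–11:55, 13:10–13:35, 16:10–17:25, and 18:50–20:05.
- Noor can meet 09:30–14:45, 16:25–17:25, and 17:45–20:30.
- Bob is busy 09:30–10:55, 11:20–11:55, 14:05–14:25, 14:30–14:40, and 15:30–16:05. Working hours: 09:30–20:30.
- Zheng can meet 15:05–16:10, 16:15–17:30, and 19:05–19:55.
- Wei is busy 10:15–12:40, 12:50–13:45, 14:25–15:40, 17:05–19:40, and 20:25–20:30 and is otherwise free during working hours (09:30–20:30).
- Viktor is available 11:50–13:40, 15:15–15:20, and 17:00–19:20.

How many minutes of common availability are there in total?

Bob free within 09:30–20:30: 10:55–11:20, 11:55–14:05, 14:25–14:30, 14:40–15:30, 16:05–20:30.
Wei free within 09:30–20:30: 09:30–10:15, 12:40–12:50, 13:45–14:25, 15:40–17:05, 19:40–20:25.
Nikolai ∩ Noor: 09:30–11:55, 13:10–13:35, 16:25–17:25, 18:50–20:05.
Nikolai ∩ Noor ∩ Bob: 10:55–11:20, 13:10–13:35, 16:25–17:25, 18:50–20:05.
Nikolai ∩ Noor ∩ Bob ∩ Zheng: 16:25–17:25, 19:05–19:55.
Nikolai ∩ Noor ∩ Bob ∩ Zheng ∩ Wei: 16:25–17:05, 19:40–19:55.
Nikolai ∩ Noor ∩ Bob ∩ Zheng ∩ Wei ∩ Viktor: 17:00–17:05.
Total common minutes: 5.

5 minutes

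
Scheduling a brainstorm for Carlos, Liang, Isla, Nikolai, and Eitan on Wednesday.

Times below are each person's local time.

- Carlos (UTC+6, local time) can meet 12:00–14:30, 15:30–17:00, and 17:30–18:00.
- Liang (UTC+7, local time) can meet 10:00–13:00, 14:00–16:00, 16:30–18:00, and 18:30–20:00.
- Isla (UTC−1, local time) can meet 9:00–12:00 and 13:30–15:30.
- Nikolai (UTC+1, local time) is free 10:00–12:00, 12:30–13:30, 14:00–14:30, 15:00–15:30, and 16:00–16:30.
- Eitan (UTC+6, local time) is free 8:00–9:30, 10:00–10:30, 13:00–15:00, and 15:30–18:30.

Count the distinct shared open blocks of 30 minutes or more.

2

Carlos → UTC: 06:00–08:30, 09:30–11:00, 11:30–12:00.
Liang → UTC: 03:00–06:00, 07:00–09:00, 09:30–11:00, 11:30–13:00.
Isla → UTC: 10:00–13:00, 14:30–16:30.
Nikolai → UTC: 09:00–11:00, 11:30–12:30, 13:00–13:30, 14:00–14:30, 15:00–15:30.
Eitan → UTC: 02:00–03:30, 04:00–04:30, 07:00–09:00, 09:30–12:30.
Carlos ∩ Liang: 07:00–08:30, 09:30–11:00, 11:30–12:00.
Carlos ∩ Liang ∩ Isla: 10:00–11:00, 11:30–12:00.
Carlos ∩ Liang ∩ Isla ∩ Nikolai: 10:00–11:00, 11:30–12:00.
Carlos ∩ Liang ∩ Isla ∩ Nikolai ∩ Eitan: 10:00–11:00, 11:30–12:00.
Windows ≥ 30 min: 10:00–11:00, 11:30–12:00.
That's 2 windows.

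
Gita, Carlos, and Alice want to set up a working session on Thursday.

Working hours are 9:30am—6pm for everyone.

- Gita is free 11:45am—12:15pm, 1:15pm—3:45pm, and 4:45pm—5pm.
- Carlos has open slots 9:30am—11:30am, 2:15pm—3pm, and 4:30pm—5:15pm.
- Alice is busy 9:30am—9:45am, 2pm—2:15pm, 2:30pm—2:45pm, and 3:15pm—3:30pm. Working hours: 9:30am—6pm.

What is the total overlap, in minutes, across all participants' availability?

45 minutes

Alice free within 09:30–18:00: 09:45–14:00, 14:15–14:30, 14:45–15:15, 15:30–18:00.
Gita ∩ Carlos: 14:15–15:00, 16:45–17:00.
Gita ∩ Carlos ∩ Alice: 14:15–14:30, 14:45–15:00, 16:45–17:00.
Total common minutes: 15 + 15 + 15 = 45.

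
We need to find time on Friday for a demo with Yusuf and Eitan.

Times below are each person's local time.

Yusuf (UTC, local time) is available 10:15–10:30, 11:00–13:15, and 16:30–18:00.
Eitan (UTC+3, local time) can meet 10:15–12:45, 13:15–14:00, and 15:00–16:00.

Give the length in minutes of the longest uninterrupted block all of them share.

60 minutes

Yusuf → UTC: 10:15–10:30, 11:00–13:15, 16:30–18:00.
Eitan → UTC: 07:15–09:45, 10:15–11:00, 12:00–13:00.
Yusuf ∩ Eitan: 10:15–10:30, 12:00–13:00.
Common window lengths: 15, 60 min; longest is 60.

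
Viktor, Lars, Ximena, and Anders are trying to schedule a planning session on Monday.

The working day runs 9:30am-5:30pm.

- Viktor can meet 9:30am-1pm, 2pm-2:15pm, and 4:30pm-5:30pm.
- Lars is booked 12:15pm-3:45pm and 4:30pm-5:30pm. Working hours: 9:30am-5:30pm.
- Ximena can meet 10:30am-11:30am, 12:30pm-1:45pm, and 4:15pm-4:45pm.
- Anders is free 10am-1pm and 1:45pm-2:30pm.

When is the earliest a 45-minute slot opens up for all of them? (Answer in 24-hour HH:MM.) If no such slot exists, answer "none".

10:30

Lars free within 09:30–17:30: 09:30–12:15, 15:45–16:30.
Viktor ∩ Lars: 09:30–12:15.
Viktor ∩ Lars ∩ Ximena: 10:30–11:30.
Viktor ∩ Lars ∩ Ximena ∩ Anders: 10:30–11:30.
Windows ≥ 45 min: 10:30–11:30.
Earliest such window starts at 10:30.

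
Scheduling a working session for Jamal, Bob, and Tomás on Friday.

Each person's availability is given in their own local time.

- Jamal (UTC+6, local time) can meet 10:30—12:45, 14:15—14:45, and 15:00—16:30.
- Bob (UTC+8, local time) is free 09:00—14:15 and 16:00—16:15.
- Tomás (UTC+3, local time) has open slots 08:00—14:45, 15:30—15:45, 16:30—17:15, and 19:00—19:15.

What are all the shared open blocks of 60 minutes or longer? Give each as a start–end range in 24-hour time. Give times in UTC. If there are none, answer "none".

05:00–06:15

Jamal → UTC: 04:30–06:45, 08:15–08:45, 09:00–10:30.
Bob → UTC: 01:00–06:15, 08:00–08:15.
Tomás → UTC: 05:00–11:45, 12:30–12:45, 13:30–14:15, 16:00–16:15.
Jamal ∩ Bob: 04:30–06:15.
Jamal ∩ Bob ∩ Tomás: 05:00–06:15.
Windows ≥ 60 min: 05:00–06:15.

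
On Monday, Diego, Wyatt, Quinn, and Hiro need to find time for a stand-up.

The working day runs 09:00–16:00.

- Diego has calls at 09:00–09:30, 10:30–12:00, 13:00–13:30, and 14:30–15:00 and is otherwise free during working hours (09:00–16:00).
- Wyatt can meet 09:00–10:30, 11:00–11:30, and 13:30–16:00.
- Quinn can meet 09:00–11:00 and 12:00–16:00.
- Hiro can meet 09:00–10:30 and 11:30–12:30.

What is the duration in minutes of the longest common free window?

60 minutes

Diego free within 09:00–16:00: 09:30–10:30, 12:00–13:00, 13:30–14:30, 15:00–16:00.
Diego ∩ Wyatt: 09:30–10:30, 13:30–14:30, 15:00–16:00.
Diego ∩ Wyatt ∩ Quinn: 09:30–10:30, 13:30–14:30, 15:00–16:00.
Diego ∩ Wyatt ∩ Quinn ∩ Hiro: 09:30–10:30.
Single common window of 60 minutes.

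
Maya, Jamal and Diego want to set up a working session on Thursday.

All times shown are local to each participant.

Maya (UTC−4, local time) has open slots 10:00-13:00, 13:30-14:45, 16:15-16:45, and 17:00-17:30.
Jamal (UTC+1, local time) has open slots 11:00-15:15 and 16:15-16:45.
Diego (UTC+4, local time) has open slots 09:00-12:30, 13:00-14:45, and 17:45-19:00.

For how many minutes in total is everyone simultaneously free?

15 minutes

Maya → UTC: 14:00–17:00, 17:30–18:45, 20:15–20:45, 21:00–21:30.
Jamal → UTC: 10:00–14:15, 15:15–15:45.
Diego → UTC: 05:00–08:30, 09:00–10:45, 13:45–15:00.
Maya ∩ Jamal: 14:00–14:15, 15:15–15:45.
Maya ∩ Jamal ∩ Diego: 14:00–14:15.
Total common minutes: 15.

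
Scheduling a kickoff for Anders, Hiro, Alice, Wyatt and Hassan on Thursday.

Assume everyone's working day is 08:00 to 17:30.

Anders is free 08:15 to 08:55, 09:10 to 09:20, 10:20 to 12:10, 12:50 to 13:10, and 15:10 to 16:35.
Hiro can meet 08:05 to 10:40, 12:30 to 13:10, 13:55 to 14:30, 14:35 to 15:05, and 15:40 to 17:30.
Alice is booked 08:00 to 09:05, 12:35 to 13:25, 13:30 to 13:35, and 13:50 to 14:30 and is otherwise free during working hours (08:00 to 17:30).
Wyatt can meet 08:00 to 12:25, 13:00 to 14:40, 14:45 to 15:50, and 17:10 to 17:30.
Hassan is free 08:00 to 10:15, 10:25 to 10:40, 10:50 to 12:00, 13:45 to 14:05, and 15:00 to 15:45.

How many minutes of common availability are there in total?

30 minutes

Alice free within 08:00–17:30: 09:05–12:35, 13:25–13:30, 13:35–13:50, 14:30–17:30.
Anders ∩ Hiro: 08:15–08:55, 09:10–09:20, 10:20–10:40, 12:50–13:10, 15:40–16:35.
Anders ∩ Hiro ∩ Alice: 09:10–09:20, 10:20–10:40, 15:40–16:35.
Anders ∩ Hiro ∩ Alice ∩ Wyatt: 09:10–09:20, 10:20–10:40, 15:40–15:50.
Anders ∩ Hiro ∩ Alice ∩ Wyatt ∩ Hassan: 09:10–09:20, 10:25–10:40, 15:40–15:45.
Total common minutes: 10 + 15 + 5 = 30.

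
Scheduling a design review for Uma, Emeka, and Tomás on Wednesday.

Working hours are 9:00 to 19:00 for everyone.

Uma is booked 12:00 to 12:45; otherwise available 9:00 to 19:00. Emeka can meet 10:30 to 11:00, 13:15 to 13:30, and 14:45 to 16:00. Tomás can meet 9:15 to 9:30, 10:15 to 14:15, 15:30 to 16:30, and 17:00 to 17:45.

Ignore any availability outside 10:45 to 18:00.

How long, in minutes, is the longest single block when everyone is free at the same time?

30 minutes

Uma free within 09:00–19:00: 09:00–12:00, 12:45–19:00.
Uma ∩ Emeka: 10:30–11:00, 13:15–13:30, 14:45–16:00.
Uma ∩ Emeka ∩ Tomás: 10:30–11:00, 13:15–13:30, 15:30–16:00.
Restricted to 10:45–18:00: 10:45–11:00, 13:15–13:30, 15:30–16:00.
Common window lengths: 15, 15, 30 min; longest is 30.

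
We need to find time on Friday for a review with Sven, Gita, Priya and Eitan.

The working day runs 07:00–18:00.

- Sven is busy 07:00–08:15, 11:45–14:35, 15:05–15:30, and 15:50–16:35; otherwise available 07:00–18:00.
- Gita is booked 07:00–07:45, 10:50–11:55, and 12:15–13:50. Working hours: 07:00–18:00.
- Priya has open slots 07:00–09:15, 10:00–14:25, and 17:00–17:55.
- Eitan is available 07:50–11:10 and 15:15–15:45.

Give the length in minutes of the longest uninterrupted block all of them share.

60 minutes

Sven free within 07:00–18:00: 08:15–11:45, 14:35–15:05, 15:30–15:50, 16:35–18:00.
Gita free within 07:00–18:00: 07:45–10:50, 11:55–12:15, 13:50–18:00.
Sven ∩ Gita: 08:15–10:50, 14:35–15:05, 15:30–15:50, 16:35–18:00.
Sven ∩ Gita ∩ Priya: 08:15–09:15, 10:00–10:50, 17:00–17:55.
Sven ∩ Gita ∩ Priya ∩ Eitan: 08:15–09:15, 10:00–10:50.
Common window lengths: 60, 50 min; longest is 60.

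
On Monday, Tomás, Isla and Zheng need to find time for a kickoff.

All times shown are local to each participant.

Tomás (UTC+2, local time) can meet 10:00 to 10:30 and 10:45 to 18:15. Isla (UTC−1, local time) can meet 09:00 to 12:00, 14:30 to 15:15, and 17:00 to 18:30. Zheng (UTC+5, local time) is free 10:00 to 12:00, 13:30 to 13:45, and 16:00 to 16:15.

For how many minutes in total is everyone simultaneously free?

15 minutes

Tomás → UTC: 08:00–08:30, 08:45–16:15.
Isla → UTC: 10:00–13:00, 15:30–16:15, 18:00–19:30.
Zheng → UTC: 05:00–07:00, 08:30–08:45, 11:00–11:15.
Tomás ∩ Isla: 10:00–13:00, 15:30–16:15.
Tomás ∩ Isla ∩ Zheng: 11:00–11:15.
Total common minutes: 15.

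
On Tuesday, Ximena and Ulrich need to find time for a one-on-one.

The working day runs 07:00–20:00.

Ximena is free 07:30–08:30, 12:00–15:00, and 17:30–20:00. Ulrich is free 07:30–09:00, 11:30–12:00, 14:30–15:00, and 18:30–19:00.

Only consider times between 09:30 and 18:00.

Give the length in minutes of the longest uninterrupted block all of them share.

30 minutes

Ximena ∩ Ulrich: 07:30–08:30, 14:30–15:00, 18:30–19:00.
Restricted to 09:30–18:00: 14:30–15:00.
Single common window of 30 minutes.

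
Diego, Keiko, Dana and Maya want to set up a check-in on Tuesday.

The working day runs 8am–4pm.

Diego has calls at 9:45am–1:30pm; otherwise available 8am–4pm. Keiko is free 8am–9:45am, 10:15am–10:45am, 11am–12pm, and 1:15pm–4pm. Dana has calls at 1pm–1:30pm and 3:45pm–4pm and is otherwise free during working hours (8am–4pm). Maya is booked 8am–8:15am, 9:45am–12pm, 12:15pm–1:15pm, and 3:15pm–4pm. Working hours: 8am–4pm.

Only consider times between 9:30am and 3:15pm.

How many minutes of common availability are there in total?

120 minutes

Diego free within 08:00–16:00: 08:00–09:45, 13:30–16:00.
Dana free within 08:00–16:00: 08:00–13:00, 13:30–15:45.
Maya free within 08:00–16:00: 08:15–09:45, 12:00–12:15, 13:15–15:15.
Diego ∩ Keiko: 08:00–09:45, 13:30–16:00.
Diego ∩ Keiko ∩ Dana: 08:00–09:45, 13:30–15:45.
Diego ∩ Keiko ∩ Dana ∩ Maya: 08:15–09:45, 13:30–15:15.
Restricted to 09:30–15:15: 09:30–09:45, 13:30–15:15.
Total common minutes: 15 + 105 = 120.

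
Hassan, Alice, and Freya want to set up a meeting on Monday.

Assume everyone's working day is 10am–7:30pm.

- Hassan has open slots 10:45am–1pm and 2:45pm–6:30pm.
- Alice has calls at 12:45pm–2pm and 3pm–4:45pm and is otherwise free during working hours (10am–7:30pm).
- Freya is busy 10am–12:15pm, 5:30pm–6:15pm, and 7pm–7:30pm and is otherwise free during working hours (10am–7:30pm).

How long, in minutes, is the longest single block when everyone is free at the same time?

45 minutes

Alice free within 10:00–19:30: 10:00–12:45, 14:00–15:00, 16:45–19:30.
Freya free within 10:00–19:30: 12:15–17:30, 18:15–19:00.
Hassan ∩ Alice: 10:45–12:45, 14:45–15:00, 16:45–18:30.
Hassan ∩ Alice ∩ Freya: 12:15–12:45, 14:45–15:00, 16:45–17:30, 18:15–18:30.
Common window lengths: 30, 15, 45, 15 min; longest is 45.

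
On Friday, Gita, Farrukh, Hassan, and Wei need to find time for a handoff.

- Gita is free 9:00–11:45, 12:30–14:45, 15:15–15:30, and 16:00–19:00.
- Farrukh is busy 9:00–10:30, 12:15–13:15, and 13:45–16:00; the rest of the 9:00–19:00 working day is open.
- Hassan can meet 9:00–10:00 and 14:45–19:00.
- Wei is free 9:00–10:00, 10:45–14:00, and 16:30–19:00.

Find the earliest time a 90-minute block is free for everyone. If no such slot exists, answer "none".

16:30

Farrukh free within 09:00–19:00: 10:30–12:15, 13:15–13:45, 16:00–19:00.
Gita ∩ Farrukh: 10:30–11:45, 13:15–13:45, 16:00–19:00.
Gita ∩ Farrukh ∩ Hassan: 16:00–19:00.
Gita ∩ Farrukh ∩ Hassan ∩ Wei: 16:30–19:00.
Windows ≥ 90 min: 16:30–19:00.
Earliest such window starts at 16:30.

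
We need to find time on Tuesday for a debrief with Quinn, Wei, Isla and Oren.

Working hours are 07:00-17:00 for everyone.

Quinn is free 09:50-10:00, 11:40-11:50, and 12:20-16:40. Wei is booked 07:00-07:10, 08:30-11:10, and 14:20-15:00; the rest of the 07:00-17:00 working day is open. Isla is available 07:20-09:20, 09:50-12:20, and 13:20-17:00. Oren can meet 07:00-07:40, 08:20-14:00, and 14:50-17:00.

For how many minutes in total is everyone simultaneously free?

Wei free within 07:00–17:00: 07:10–08:30, 11:10–14:20, 15:00–17:00.
Quinn ∩ Wei: 11:40–11:50, 12:20–14:20, 15:00–16:40.
Quinn ∩ Wei ∩ Isla: 11:40–11:50, 13:20–14:20, 15:00–16:40.
Quinn ∩ Wei ∩ Isla ∩ Oren: 11:40–11:50, 13:20–14:00, 15:00–16:40.
Total common minutes: 10 + 40 + 100 = 150.

150 minutes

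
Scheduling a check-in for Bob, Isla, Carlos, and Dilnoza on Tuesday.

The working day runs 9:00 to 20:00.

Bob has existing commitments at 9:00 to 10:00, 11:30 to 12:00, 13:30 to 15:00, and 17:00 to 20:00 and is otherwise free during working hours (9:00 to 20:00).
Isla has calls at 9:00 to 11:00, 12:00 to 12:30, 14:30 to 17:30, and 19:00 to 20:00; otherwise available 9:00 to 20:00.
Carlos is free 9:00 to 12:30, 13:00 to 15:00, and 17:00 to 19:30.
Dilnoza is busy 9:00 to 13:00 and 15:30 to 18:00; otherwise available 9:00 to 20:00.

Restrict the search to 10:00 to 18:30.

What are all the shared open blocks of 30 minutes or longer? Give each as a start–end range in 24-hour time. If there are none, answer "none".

13:00–13:30

Bob free within 09:00–20:00: 10:00–11:30, 12:00–13:30, 15:00–17:00.
Isla free within 09:00–20:00: 11:00–12:00, 12:30–14:30, 17:30–19:00.
Dilnoza free within 09:00–20:00: 13:00–15:30, 18:00–20:00.
Bob ∩ Isla: 11:00–11:30, 12:30–13:30.
Bob ∩ Isla ∩ Carlos: 11:00–11:30, 13:00–13:30.
Bob ∩ Isla ∩ Carlos ∩ Dilnoza: 13:00–13:30.
Restricted to 10:00–18:30: 13:00–13:30.
Windows ≥ 30 min: 13:00–13:30.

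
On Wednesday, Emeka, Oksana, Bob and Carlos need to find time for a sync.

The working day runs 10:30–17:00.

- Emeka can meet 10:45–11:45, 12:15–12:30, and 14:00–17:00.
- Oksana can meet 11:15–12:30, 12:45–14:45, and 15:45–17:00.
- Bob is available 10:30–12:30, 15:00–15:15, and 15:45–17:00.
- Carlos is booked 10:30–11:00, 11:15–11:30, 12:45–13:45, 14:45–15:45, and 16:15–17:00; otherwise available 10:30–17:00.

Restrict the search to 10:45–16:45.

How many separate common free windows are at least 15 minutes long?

3

Carlos free within 10:30–17:00: 11:00–11:15, 11:30–12:45, 13:45–14:45, 15:45–16:15.
Emeka ∩ Oksana: 11:15–11:45, 12:15–12:30, 14:00–14:45, 15:45–17:00.
Emeka ∩ Oksana ∩ Bob: 11:15–11:45, 12:15–12:30, 15:45–17:00.
Emeka ∩ Oksana ∩ Bob ∩ Carlos: 11:30–11:45, 12:15–12:30, 15:45–16:15.
Restricted to 10:45–16:45: 11:30–11:45, 12:15–12:30, 15:45–16:15.
Windows ≥ 15 min: 11:30–11:45, 12:15–12:30, 15:45–16:15.
That's 3 windows.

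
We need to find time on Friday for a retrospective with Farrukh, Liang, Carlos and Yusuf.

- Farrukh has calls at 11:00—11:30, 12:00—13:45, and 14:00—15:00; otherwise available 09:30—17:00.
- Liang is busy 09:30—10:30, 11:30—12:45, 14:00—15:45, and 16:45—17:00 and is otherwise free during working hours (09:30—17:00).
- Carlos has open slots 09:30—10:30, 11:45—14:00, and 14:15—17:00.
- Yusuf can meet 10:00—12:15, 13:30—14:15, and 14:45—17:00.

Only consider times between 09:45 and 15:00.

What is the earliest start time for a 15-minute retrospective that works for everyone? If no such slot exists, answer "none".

13:45

Farrukh free within 09:30–17:00: 09:30–11:00, 11:30–12:00, 13:45–14:00, 15:00–17:00.
Liang free within 09:30–17:00: 10:30–11:30, 12:45–14:00, 15:45–16:45.
Farrukh ∩ Liang: 10:30–11:00, 13:45–14:00, 15:45–16:45.
Farrukh ∩ Liang ∩ Carlos: 13:45–14:00, 15:45–16:45.
Farrukh ∩ Liang ∩ Carlos ∩ Yusuf: 13:45–14:00, 15:45–16:45.
Restricted to 09:45–15:00: 13:45–14:00.
Windows ≥ 15 min: 13:45–14:00.
Earliest such window starts at 13:45.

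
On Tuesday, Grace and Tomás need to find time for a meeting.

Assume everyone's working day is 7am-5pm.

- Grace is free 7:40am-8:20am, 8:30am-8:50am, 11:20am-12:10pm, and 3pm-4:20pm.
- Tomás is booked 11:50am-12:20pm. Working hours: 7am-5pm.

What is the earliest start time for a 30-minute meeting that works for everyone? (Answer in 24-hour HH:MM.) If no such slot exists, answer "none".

07:40

Tomás free within 07:00–17:00: 07:00–11:50, 12:20–17:00.
Grace ∩ Tomás: 07:40–08:20, 08:30–08:50, 11:20–11:50, 15:00–16:20.
Windows ≥ 30 min: 07:40–08:20, 11:20–11:50, 15:00–16:20.
Earliest such window starts at 07:40.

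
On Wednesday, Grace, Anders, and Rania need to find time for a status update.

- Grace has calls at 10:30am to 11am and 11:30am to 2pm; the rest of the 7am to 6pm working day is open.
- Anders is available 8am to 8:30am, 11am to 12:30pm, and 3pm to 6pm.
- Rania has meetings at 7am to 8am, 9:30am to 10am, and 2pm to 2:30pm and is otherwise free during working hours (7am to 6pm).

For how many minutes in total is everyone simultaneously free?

240 minutes

Grace free within 07:00–18:00: 07:00–10:30, 11:00–11:30, 14:00–18:00.
Rania free within 07:00–18:00: 08:00–09:30, 10:00–14:00, 14:30–18:00.
Grace ∩ Anders: 08:00–08:30, 11:00–11:30, 15:00–18:00.
Grace ∩ Anders ∩ Rania: 08:00–08:30, 11:00–11:30, 15:00–18:00.
Total common minutes: 30 + 30 + 180 = 240.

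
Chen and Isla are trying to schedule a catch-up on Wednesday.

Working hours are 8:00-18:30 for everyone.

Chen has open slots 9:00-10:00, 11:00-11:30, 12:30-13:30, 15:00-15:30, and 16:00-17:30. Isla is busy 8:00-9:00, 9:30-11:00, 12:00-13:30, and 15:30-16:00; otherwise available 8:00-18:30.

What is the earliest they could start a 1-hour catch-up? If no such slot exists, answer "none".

Isla free within 08:00–18:30: 09:00–09:30, 11:00–12:00, 13:30–15:30, 16:00–18:30.
Chen ∩ Isla: 09:00–09:30, 11:00–11:30, 15:00–15:30, 16:00–17:30.
Windows ≥ 60 min: 16:00–17:30.
Earliest such window starts at 16:00.

16:00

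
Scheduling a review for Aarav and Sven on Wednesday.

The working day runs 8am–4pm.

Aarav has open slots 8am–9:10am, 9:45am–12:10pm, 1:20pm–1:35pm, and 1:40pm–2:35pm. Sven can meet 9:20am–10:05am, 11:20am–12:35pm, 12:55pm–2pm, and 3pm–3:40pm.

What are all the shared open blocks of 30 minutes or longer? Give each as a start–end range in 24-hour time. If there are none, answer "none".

Aarav ∩ Sven: 09:45–10:05, 11:20–12:10, 13:20–13:35, 13:40–14:00.
Windows ≥ 30 min: 11:20–12:10.

11:20–12:10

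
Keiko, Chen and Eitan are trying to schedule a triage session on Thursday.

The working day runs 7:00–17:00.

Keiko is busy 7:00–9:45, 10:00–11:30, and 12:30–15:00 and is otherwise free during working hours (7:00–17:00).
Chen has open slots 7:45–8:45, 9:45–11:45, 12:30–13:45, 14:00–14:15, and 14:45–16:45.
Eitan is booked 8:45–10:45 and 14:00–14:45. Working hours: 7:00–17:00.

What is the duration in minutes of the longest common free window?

Keiko free within 07:00–17:00: 09:45–10:00, 11:30–12:30, 15:00–17:00.
Eitan free within 07:00–17:00: 07:00–08:45, 10:45–14:00, 14:45–17:00.
Keiko ∩ Chen: 09:45–10:00, 11:30–11:45, 15:00–16:45.
Keiko ∩ Chen ∩ Eitan: 11:30–11:45, 15:00–16:45.
Common window lengths: 15, 105 min; longest is 105.

105 minutes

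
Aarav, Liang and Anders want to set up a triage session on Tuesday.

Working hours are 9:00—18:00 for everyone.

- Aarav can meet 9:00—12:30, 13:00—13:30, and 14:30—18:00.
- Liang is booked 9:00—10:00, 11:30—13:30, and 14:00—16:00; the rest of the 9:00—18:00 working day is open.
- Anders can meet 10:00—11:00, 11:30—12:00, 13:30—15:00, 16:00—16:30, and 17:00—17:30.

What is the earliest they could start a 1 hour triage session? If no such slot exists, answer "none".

Liang free within 09:00–18:00: 10:00–11:30, 13:30–14:00, 16:00–18:00.
Aarav ∩ Liang: 10:00–11:30, 16:00–18:00.
Aarav ∩ Liang ∩ Anders: 10:00–11:00, 16:00–16:30, 17:00–17:30.
Windows ≥ 60 min: 10:00–11:00.
Earliest such window starts at 10:00.

10:00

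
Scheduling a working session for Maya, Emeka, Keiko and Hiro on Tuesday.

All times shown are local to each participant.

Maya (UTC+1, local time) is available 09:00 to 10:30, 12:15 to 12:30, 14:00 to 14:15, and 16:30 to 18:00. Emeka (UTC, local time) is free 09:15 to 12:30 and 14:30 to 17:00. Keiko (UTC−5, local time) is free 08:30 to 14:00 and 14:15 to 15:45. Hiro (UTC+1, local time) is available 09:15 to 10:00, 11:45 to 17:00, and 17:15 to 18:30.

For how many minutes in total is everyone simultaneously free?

Maya → UTC: 08:00–09:30, 11:15–11:30, 13:00–13:15, 15:30–17:00.
Emeka → UTC: 09:15–12:30, 14:30–17:00.
Keiko → UTC: 13:30–19:00, 19:15–20:45.
Hiro → UTC: 08:15–09:00, 10:45–16:00, 16:15–17:30.
Maya ∩ Emeka: 09:15–09:30, 11:15–11:30, 15:30–17:00.
Maya ∩ Emeka ∩ Keiko: 15:30–17:00.
Maya ∩ Emeka ∩ Keiko ∩ Hiro: 15:30–16:00, 16:15–17:00.
Total common minutes: 30 + 45 = 75.

75 minutes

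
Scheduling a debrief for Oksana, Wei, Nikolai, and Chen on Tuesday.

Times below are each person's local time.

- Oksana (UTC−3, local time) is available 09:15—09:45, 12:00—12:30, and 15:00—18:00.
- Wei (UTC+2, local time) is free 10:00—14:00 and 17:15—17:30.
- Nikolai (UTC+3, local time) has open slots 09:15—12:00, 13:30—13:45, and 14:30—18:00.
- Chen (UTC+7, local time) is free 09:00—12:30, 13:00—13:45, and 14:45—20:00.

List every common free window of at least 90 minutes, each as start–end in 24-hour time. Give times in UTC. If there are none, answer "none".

none

Oksana → UTC: 12:15–12:45, 15:00–15:30, 18:00–21:00.
Wei → UTC: 08:00–12:00, 15:15–15:30.
Nikolai → UTC: 06:15–09:00, 10:30–10:45, 11:30–15:00.
Chen → UTC: 02:00–05:30, 06:00–06:45, 07:45–13:00.
Oksana ∩ Wei: 15:15–15:30.
Oksana ∩ Wei ∩ Nikolai: (none).
Oksana ∩ Wei ∩ Nikolai ∩ Chen: (none).
Windows ≥ 90 min: (none).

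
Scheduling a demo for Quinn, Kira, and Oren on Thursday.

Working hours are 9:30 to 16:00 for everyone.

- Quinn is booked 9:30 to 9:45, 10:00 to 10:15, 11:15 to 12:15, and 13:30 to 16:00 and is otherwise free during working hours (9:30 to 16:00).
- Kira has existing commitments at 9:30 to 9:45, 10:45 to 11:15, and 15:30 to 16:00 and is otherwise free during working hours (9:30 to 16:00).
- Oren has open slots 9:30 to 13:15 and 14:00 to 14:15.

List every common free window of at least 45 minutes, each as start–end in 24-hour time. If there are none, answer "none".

Quinn free within 09:30–16:00: 09:45–10:00, 10:15–11:15, 12:15–13:30.
Kira free within 09:30–16:00: 09:45–10:45, 11:15–15:30.
Quinn ∩ Kira: 09:45–10:00, 10:15–10:45, 12:15–13:30.
Quinn ∩ Kira ∩ Oren: 09:45–10:00, 10:15–10:45, 12:15–13:15.
Windows ≥ 45 min: 12:15–13:15.

12:15–13:15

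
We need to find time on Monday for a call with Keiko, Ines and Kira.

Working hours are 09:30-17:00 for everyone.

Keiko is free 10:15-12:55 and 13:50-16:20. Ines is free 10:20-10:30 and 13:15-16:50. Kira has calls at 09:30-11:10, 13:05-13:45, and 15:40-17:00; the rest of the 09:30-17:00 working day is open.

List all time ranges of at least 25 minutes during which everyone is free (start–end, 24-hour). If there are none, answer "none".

Kira free within 09:30–17:00: 11:10–13:05, 13:45–15:40.
Keiko ∩ Ines: 10:20–10:30, 13:50–16:20.
Keiko ∩ Ines ∩ Kira: 13:50–15:40.
Windows ≥ 25 min: 13:50–15:40.

13:50–15:40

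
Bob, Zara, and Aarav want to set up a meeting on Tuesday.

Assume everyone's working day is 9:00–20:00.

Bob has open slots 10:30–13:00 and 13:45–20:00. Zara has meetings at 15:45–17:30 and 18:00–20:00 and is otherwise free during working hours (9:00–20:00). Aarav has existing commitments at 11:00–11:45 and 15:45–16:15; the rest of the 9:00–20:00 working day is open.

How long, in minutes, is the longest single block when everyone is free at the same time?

Zara free within 09:00–20:00: 09:00–15:45, 17:30–18:00.
Aarav free within 09:00–20:00: 09:00–11:00, 11:45–15:45, 16:15–20:00.
Bob ∩ Zara: 10:30–13:00, 13:45–15:45, 17:30–18:00.
Bob ∩ Zara ∩ Aarav: 10:30–11:00, 11:45–13:00, 13:45–15:45, 17:30–18:00.
Common window lengths: 30, 75, 120, 30 min; longest is 120.

120 minutes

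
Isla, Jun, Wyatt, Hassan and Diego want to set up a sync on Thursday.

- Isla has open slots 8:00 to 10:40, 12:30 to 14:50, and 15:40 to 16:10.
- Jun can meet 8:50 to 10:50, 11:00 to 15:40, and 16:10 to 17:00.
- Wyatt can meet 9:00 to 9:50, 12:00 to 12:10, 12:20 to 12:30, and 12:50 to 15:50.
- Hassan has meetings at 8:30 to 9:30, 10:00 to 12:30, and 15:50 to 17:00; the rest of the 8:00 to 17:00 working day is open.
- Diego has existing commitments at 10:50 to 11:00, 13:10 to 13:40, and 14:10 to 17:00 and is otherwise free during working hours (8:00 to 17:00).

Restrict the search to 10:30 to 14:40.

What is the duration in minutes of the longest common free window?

30 minutes

Hassan free within 08:00–17:00: 08:00–08:30, 09:30–10:00, 12:30–15:50.
Diego free within 08:00–17:00: 08:00–10:50, 11:00–13:10, 13:40–14:10.
Isla ∩ Jun: 08:50–10:40, 12:30–14:50.
Isla ∩ Jun ∩ Wyatt: 09:00–09:50, 12:50–14:50.
Isla ∩ Jun ∩ Wyatt ∩ Hassan: 09:30–09:50, 12:50–14:50.
Isla ∩ Jun ∩ Wyatt ∩ Hassan ∩ Diego: 09:30–09:50, 12:50–13:10, 13:40–14:10.
Restricted to 10:30–14:40: 12:50–13:10, 13:40–14:10.
Common window lengths: 20, 30 min; longest is 30.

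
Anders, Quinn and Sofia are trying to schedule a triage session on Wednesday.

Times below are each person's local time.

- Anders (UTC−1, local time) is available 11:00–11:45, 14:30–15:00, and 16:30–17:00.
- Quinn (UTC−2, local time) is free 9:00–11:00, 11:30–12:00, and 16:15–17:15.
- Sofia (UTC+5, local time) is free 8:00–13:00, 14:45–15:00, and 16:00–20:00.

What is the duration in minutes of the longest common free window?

Anders → UTC: 12:00–12:45, 15:30–16:00, 17:30–18:00.
Quinn → UTC: 11:00–13:00, 13:30–14:00, 18:15–19:15.
Sofia → UTC: 03:00–08:00, 09:45–10:00, 11:00–15:00.
Anders ∩ Quinn: 12:00–12:45.
Anders ∩ Quinn ∩ Sofia: 12:00–12:45.
Single common window of 45 minutes.

45 minutes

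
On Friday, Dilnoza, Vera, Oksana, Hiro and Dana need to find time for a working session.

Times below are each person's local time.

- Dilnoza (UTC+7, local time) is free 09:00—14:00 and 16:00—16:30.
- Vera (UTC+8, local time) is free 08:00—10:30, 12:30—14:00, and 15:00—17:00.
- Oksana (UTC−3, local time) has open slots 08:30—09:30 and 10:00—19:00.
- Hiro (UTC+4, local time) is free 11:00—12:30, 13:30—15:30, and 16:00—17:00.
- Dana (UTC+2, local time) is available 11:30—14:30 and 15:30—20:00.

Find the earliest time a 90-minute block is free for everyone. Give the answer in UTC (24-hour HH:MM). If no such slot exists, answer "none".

none

Dilnoza → UTC: 02:00–07:00, 09:00–09:30.
Vera → UTC: 00:00–02:30, 04:30–06:00, 07:00–09:00.
Oksana → UTC: 11:30–12:30, 13:00–22:00.
Hiro → UTC: 07:00–08:30, 09:30–11:30, 12:00–13:00.
Dana → UTC: 09:30–12:30, 13:30–18:00.
Dilnoza ∩ Vera: 02:00–02:30, 04:30–06:00.
Dilnoza ∩ Vera ∩ Oksana: (none).
Dilnoza ∩ Vera ∩ Oksana ∩ Hiro: (none).
Dilnoza ∩ Vera ∩ Oksana ∩ Hiro ∩ Dana: (none).
Windows ≥ 90 min: (none).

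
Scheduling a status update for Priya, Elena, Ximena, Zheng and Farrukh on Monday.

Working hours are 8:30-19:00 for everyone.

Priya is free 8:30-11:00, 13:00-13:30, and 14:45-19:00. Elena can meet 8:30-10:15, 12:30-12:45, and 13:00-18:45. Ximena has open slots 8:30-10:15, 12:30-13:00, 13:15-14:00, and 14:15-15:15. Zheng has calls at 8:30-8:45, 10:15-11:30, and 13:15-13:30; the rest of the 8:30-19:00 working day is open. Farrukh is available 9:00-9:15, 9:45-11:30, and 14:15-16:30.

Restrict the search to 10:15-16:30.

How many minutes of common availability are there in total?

Zheng free within 08:30–19:00: 08:45–10:15, 11:30–13:15, 13:30–19:00.
Priya ∩ Elena: 08:30–10:15, 13:00–13:30, 14:45–18:45.
Priya ∩ Elena ∩ Ximena: 08:30–10:15, 13:15–13:30, 14:45–15:15.
Priya ∩ Elena ∩ Ximena ∩ Zheng: 08:45–10:15, 14:45–15:15.
Priya ∩ Elena ∩ Ximena ∩ Zheng ∩ Farrukh: 09:00–09:15, 09:45–10:15, 14:45–15:15.
Restricted to 10:15–16:30: 14:45–15:15.
Total common minutes: 30.

30 minutes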